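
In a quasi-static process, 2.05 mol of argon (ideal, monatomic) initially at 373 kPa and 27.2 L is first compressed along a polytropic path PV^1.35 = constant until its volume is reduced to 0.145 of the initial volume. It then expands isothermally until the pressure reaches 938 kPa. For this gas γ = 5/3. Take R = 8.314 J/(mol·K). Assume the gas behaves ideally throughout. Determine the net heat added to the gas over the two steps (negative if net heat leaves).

T₁ = P₁V₁/(nR) = 373×27.2/(2.05×8.314) = 595 K.
Step 1 — Polytropic n=1.35: T₂ = T₁(V₁/V₂)^(n−1) = 595×(6.90)^0.35 = 1170 K; P₂ = P₁(V₁/V₂)^n = 5060 kPa.
W = (P₁V₁−P₂V₂)/(n−1) = (373×27.2−5060×3.94)/0.35 = -28000 J.
ΔU = nCvΔT = 2.05×12.5×(1170−595) = 14700 J.
Q = ΔU + W = -13300 J.
State after step 1: P = 5060 kPa, V = 3.94 L, T = 1170 K.
Step 2 — Isothermal: T stays 1170 K; PV = const ⇒ V₂ = 21.3 L, P₂ = 938 kPa.
ΔU = 0 (ideal gas, T constant).
W = nRT ln(V₂/V₁) = 2.05×8.314×1170×ln(5.39) = 33600 J.
Q = ΔU + W = 33600 J.
Net over both steps: W = 5610 J, Q = 20300 J, ΔU = 14700 J.

20300 J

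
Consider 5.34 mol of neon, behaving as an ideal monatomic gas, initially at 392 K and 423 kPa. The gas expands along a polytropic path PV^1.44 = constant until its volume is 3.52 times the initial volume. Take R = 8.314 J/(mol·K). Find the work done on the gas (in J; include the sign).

V₁ = nRT₁/P₁ = 5.34×8.314×392/423 = 41.1 L.
Polytropic n=1.44: T₂ = T₁(V₁/V₂)^(n−1) = 392×(0.284)^0.44 = 225 K; P₂ = P₁(V₁/V₂)^n = 69.1 kPa.
W = (P₁V₁−P₂V₂)/(n−1) = (423×41.1−69.1×145)/0.44 = 16800 J.
Work done on the gas = −W_by = -16800 J.

-16800 J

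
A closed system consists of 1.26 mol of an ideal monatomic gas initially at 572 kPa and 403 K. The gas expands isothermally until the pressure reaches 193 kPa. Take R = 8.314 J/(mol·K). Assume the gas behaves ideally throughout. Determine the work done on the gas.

V₁ = nRT₁/P₁ = 1.26×8.314×403/572 = 7.38 L.
Isothermal: T stays 403 K; PV = const ⇒ V₂ = 21.9 L, P₂ = 193 kPa.
W = nRT ln(V₂/V₁) = 1.26×8.314×403×ln(2.96) = 4590 J.
Work done on the gas = −W_by = -4590 J.

-4590 J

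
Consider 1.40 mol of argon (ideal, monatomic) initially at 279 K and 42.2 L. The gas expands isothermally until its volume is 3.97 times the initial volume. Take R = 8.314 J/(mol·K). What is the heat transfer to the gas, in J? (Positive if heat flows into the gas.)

P₁ = nRT₁/V₁ = 1.40×8.314×279/42.2 = 77.0 kPa.
Isothermal: T stays 279 K; PV = const ⇒ V₂ = 168 L, P₂ = 19.4 kPa.
ΔU = 0 (ideal gas, T constant).
W = nRT ln(V₂/V₁) = 1.40×8.314×279×ln(3.97) = 4480 J.
Q = ΔU + W = 4480 J.

4480 J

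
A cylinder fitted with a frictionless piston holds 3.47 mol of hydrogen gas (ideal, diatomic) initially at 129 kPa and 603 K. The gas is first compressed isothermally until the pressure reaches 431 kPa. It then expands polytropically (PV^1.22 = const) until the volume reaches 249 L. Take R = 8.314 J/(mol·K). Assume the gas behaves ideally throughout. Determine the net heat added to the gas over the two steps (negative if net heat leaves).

V₁ = nRT₁/P₁ = 3.47×8.314×603/129 = 135 L.
Step 1 — Isothermal: T stays 603 K; PV = const ⇒ V₂ = 40.4 L, P₂ = 431 kPa.
ΔU = 0 (ideal gas, T constant).
W = nRT ln(V₂/V₁) = 3.47×8.314×603×ln(0.299) = -21000 J.
Q = ΔU + W = -21000 J.
State after step 1: P = 431 kPa, V = 40.4 L, T = 603 K.
Step 2 — Polytropic n=1.22: T₂ = T₁(V₁/V₂)^(n−1) = 603×(0.162)^0.22 = 404 K; P₂ = P₁(V₁/V₂)^n = 46.8 kPa.
W = (P₁V₁−P₂V₂)/(n−1) = (431×40.4−46.8×249)/0.22 = 26100 J.
ΔU = nCvΔT = 3.47×20.8×(404−603) = -14300 J.
Q = ΔU + W = 11700 J.
Net over both steps: W = 5100 J, Q = -9250 J, ΔU = -14300 J.

-9250 J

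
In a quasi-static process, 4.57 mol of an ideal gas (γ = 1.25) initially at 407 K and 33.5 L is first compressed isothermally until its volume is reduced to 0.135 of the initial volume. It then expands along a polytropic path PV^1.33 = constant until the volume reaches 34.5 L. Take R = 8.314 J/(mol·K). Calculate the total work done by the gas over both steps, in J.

-8070 J

P₁ = nRT₁/V₁ = 4.57×8.314×407/33.5 = 462 kPa.
Step 1 — Isothermal: T stays 407 K; PV = const ⇒ V₂ = 4.52 L, P₂ = 3420 kPa.
ΔU = 0 (ideal gas, T constant).
W = nRT ln(V₂/V₁) = 4.57×8.314×407×ln(0.135) = -31000 J.
Q = ΔU + W = -31000 J.
State after step 1: P = 3420 kPa, V = 4.52 L, T = 407 K.
Step 2 — Polytropic n=1.33: T₂ = T₁(V₁/V₂)^(n−1) = 407×(0.131)^0.33 = 208 K; P₂ = P₁(V₁/V₂)^n = 229 kPa.
W = (P₁V₁−P₂V₂)/(n−1) = (3420×4.52−229×34.5)/0.33 = 22900 J.
ΔU = nCvΔT = 4.57×33.3×(208−407) = -30200 J.
Q = ΔU + W = -7330 J.
Net over both steps: W = -8070 J, Q = -38300 J, ΔU = -30200 J.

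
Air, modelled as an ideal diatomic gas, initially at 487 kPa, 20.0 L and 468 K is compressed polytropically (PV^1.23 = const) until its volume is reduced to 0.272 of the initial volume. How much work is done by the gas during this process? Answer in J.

n = P₁V₁/(RT₁) = 487×20.0/(8.314×468) = 2.50 mol.
Polytropic n=1.23: T₂ = T₁(V₁/V₂)^(n−1) = 468×(3.68)^0.23 = 631 K; P₂ = P₁(V₁/V₂)^n = 2420 kPa.
W = (P₁V₁−P₂V₂)/(n−1) = (487×20.0−2420×5.44)/0.23 = -14800 J.

-14800 J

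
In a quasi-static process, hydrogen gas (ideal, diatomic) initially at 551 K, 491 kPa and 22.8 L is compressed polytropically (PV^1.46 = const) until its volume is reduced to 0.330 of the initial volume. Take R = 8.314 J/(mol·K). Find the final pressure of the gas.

2480 kPa

Polytropic n=1.46: T₂ = T₁(V₁/V₂)^(n−1) = 551×(3.03)^0.46 = 918 K; P₂ = P₁(V₁/V₂)^n = 2480 kPa.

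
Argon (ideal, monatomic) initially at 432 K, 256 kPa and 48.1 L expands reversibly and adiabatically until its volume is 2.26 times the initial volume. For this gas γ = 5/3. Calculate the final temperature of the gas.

251 K

Adiabatic: TV^(γ−1) = const ⇒ T₂ = 432×(0.442)^0.667 = 251 K; PV^γ = const ⇒ P₂ = 65.8 kPa.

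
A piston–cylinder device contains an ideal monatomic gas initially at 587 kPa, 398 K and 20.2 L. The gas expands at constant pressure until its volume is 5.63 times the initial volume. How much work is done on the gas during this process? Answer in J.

-54900 J

n = P₁V₁/(RT₁) = 587×20.2/(8.314×398) = 3.58 mol.
Isobaric: P stays 587 kPa; V/T = const ⇒ T₂ = 2240 K, V₂ = 114 L.
W = PΔV = 587×(114−20.2) kPa·L = 54900 J.
Work done on the gas = −W_by = -54900 J.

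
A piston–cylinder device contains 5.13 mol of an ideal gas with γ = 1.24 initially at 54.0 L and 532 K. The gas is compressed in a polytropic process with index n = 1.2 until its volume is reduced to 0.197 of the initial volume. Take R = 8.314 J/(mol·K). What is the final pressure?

2950 kPa

P₁ = nRT₁/V₁ = 5.13×8.314×532/54.0 = 420 kPa.
Polytropic n=1.2: T₂ = T₁(V₁/V₂)^(n−1) = 532×(5.08)^0.20 = 736 K; P₂ = P₁(V₁/V₂)^n = 2950 kPa.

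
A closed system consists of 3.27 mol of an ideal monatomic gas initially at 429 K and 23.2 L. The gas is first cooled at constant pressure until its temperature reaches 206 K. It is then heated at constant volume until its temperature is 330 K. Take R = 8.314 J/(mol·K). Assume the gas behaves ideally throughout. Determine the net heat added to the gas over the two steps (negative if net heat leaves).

-10100 J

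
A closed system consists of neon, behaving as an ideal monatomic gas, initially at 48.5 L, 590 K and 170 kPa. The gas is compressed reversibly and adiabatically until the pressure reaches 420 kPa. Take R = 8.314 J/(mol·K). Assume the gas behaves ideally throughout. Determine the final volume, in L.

Adiabatic: T₂/T₁ = (P₂/P₁)^((γ−1)/γ) ⇒ T₂ = 590×(2.47)^0.400 = 847 K; V₂ = 28.2 L.

28.2 L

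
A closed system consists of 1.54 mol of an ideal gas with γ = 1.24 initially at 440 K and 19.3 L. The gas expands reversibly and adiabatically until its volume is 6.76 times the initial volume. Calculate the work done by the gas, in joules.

P₁ = nRT₁/V₁ = 1.54×8.314×440/19.3 = 292 kPa.
Adiabatic: TV^(γ−1) = const ⇒ T₂ = 440×(0.148)^0.240 = 278 K; PV^γ = const ⇒ P₂ = 27.3 kPa.
ΔU = nCvΔT = 1.54×34.6×(278−440) = -8630 J.
Q = 0 for an adiabatic process, so W = −ΔU = 8630 J.

8630 J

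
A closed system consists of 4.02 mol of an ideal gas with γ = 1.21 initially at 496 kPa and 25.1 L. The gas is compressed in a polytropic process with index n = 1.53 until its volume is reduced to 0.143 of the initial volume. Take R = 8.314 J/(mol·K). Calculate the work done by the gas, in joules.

T₁ = P₁V₁/(nR) = 496×25.1/(4.02×8.314) = 372 K.
Polytropic n=1.53: T₂ = T₁(V₁/V₂)^(n−1) = 372×(6.99)^0.53 = 1040 K; P₂ = P₁(V₁/V₂)^n = 9720 kPa.
W = (P₁V₁−P₂V₂)/(n−1) = (496×25.1−9720×3.59)/0.53 = -42400 J.

-42400 J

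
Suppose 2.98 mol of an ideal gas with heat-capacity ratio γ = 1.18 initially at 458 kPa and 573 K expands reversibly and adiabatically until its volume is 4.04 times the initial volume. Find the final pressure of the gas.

88.2 kPa

V₁ = nRT₁/P₁ = 2.98×8.314×573/458 = 31.0 L.
Adiabatic: TV^(γ−1) = const ⇒ T₂ = 573×(0.248)^0.180 = 446 K; PV^γ = const ⇒ P₂ = 88.2 kPa.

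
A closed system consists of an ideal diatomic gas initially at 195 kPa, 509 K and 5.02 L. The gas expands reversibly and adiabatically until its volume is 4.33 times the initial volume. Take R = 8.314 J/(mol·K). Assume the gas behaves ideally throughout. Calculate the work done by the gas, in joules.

1090 J

n = P₁V₁/(RT₁) = 195×5.02/(8.314×509) = 0.231 mol.
Adiabatic: TV^(γ−1) = const ⇒ T₂ = 509×(0.231)^0.400 = 283 K; PV^γ = const ⇒ P₂ = 25.1 kPa.
ΔU = nCvΔT = 0.231×20.8×(283−509) = -1090 J.
Q = 0 for an adiabatic process, so W = −ΔU = 1090 J.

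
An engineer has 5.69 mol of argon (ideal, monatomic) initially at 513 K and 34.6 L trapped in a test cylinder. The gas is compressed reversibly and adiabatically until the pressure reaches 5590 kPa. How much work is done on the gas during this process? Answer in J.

P₁ = nRT₁/V₁ = 5.69×8.314×513/34.6 = 701 kPa.
Adiabatic: T₂/T₁ = (P₂/P₁)^((γ−1)/γ) ⇒ T₂ = 513×(7.97)^0.400 = 1180 K; V₂ = 9.96 L.
ΔU = nCvΔT = 5.69×12.5×(1180−513) = 47100 J.
Q = 0 for an adiabatic process, so W = −ΔU = -47100 J.
Work done on the gas = −W_by = 47100 J.

47100 J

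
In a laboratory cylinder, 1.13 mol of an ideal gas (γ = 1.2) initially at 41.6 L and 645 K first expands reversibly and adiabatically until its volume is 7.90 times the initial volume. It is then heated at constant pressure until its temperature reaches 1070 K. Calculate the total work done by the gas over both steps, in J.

16300 J

P₁ = nRT₁/V₁ = 1.13×8.314×645/41.6 = 146 kPa.
Step 1 — Adiabatic: TV^(γ−1) = const ⇒ T₂ = 645×(0.127)^0.200 = 427 K; PV^γ = const ⇒ P₂ = 12.2 kPa.
ΔU = nCvΔT = 1.13×41.6×(427−645) = -10300 J.
Q = 0 for an adiabatic process, so W = −ΔU = 10300 J.
State after step 1: P = 12.2 kPa, V = 329 L, T = 427 K.
Step 2 — Isobaric: P stays 12.2 kPa; V/T = const ⇒ T₂ = 1070 K, V₂ = 824 L.
W = PΔV = 12.2×(824−329) kPa·L = 6040 J.
ΔU = nCvΔT = 1.13×41.6×(1070−427) = 30200 J.
Q = ΔU + W = nCpΔT = 36300 J.
Net over both steps: W = 16300 J, Q = 36300 J, ΔU = 20000 J.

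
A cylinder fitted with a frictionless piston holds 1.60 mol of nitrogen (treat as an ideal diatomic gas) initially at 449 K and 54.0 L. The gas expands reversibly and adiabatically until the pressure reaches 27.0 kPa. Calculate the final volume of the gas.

P₁ = nRT₁/V₁ = 1.60×8.314×449/54.0 = 111 kPa.
Adiabatic: T₂/T₁ = (P₂/P₁)^((γ−1)/γ) ⇒ T₂ = 449×(0.244)^0.286 = 300 K; V₂ = 148 L.

148 L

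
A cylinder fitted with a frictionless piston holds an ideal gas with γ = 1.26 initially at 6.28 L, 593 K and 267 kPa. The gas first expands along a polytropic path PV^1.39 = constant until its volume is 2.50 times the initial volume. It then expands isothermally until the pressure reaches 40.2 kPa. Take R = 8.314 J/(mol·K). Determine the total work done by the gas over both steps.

n = P₁V₁/(RT₁) = 267×6.28/(8.314×593) = 0.340 mol.
Step 1 — Polytropic n=1.39: T₂ = T₁(V₁/V₂)^(n−1) = 593×(0.400)^0.39 = 415 K; P₂ = P₁(V₁/V₂)^n = 74.7 kPa.
W = (P₁V₁−P₂V₂)/(n−1) = (267×6.28−74.7×15.7)/0.39 = 1290 J.
ΔU = nCvΔT = 0.340×32.0×(415−593) = -1940 J.
Q = ΔU + W = -646 J.
State after step 1: P = 74.7 kPa, V = 15.7 L, T = 415 K.
Step 2 — Isothermal: T stays 415 K; PV = const ⇒ V₂ = 29.2 L, P₂ = 40.2 kPa.
ΔU = 0 (ideal gas, T constant).
W = nRT ln(V₂/V₁) = 0.340×8.314×415×ln(1.86) = 727 J.
Q = ΔU + W = 727 J.
Net over both steps: W = 2020 J, Q = 81.0 J, ΔU = -1940 J.

2020 J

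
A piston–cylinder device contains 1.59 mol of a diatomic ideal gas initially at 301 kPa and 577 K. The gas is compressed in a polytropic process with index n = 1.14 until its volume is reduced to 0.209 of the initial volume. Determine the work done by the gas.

-13300 J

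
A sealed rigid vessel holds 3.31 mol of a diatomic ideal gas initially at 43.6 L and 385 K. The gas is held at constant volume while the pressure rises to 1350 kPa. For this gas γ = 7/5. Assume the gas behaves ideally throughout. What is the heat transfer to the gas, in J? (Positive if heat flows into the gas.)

P₁ = nRT₁/V₁ = 3.31×8.314×385/43.6 = 243 kPa.
Isochoric: V stays 43.6 L; P/T = const ⇒ T₂ = 2140 K, P₂ = 1350 kPa.
W = 0 (no volume change).
ΔU = nCvΔT = 3.31×20.8×(2140−385) = 121000 J.
Q = ΔU = 121000 J.

121000 J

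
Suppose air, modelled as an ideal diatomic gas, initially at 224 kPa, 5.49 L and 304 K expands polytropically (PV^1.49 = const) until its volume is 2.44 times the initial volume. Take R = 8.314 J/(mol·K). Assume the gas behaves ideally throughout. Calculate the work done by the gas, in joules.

n = P₁V₁/(RT₁) = 224×5.49/(8.314×304) = 0.487 mol.
Polytropic n=1.49: T₂ = T₁(V₁/V₂)^(n−1) = 304×(0.410)^0.49 = 196 K; P₂ = P₁(V₁/V₂)^n = 59.3 kPa.
W = (P₁V₁−P₂V₂)/(n−1) = (224×5.49−59.3×13.4)/0.49 = 889 J.

889 J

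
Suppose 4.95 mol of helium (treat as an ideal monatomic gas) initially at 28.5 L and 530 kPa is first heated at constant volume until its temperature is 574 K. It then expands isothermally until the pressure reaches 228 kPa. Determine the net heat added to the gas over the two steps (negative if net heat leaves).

T₁ = P₁V₁/(nR) = 530×28.5/(4.95×8.314) = 367 K.
Step 1 — Isochoric: V stays 28.5 L; P/T = const ⇒ T₂ = 574 K, P₂ = 829 kPa.
W = 0 (no volume change).
ΔU = nCvΔT = 4.95×12.5×(574−367) = 12800 J.
Q = ΔU = 12800 J.
State after step 1: P = 829 kPa, V = 28.5 L, T = 574 K.
Step 2 — Isothermal: T stays 574 K; PV = const ⇒ V₂ = 104 L, P₂ = 228 kPa.
ΔU = 0 (ideal gas, T constant).
W = nRT ln(V₂/V₁) = 4.95×8.314×574×ln(3.64) = 30500 J.
Q = ΔU + W = 30500 J.
Net over both steps: W = 30500 J, Q = 43300 J, ΔU = 12800 J.

43300 J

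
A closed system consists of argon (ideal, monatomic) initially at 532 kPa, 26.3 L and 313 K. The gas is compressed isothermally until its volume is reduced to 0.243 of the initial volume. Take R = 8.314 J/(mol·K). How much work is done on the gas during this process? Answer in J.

n = P₁V₁/(RT₁) = 532×26.3/(8.314×313) = 5.38 mol.
Isothermal: T stays 313 K; PV = const ⇒ V₂ = 6.39 L, P₂ = 2190 kPa.
W = nRT ln(V₂/V₁) = 5.38×8.314×313×ln(0.243) = -19800 J.
Work done on the gas = −W_by = 19800 J.

19800 J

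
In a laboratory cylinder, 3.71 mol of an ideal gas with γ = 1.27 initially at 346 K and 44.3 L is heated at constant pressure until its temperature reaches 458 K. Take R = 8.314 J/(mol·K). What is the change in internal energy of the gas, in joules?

12800 J

P₁ = nRT₁/V₁ = 3.71×8.314×346/44.3 = 241 kPa.
Isobaric: P stays 241 kPa; V/T = const ⇒ T₂ = 458 K, V₂ = 58.6 L.
For an ideal gas ΔU = nCvΔT with Cv = R/(γ−1) = 30.8 J/(mol·K).
ΔU = 3.71×30.8×(458−346) = 12800 J.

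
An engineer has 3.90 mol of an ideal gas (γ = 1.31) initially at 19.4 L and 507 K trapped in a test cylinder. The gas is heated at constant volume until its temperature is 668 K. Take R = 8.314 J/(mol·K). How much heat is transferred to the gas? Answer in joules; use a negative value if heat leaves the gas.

16800 J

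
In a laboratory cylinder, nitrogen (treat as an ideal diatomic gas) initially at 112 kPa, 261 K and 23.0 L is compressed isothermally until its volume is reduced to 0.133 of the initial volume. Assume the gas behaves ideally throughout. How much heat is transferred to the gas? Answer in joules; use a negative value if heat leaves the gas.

-5200 J

n = P₁V₁/(RT₁) = 112×23.0/(8.314×261) = 1.19 mol.
Isothermal: T stays 261 K; PV = const ⇒ V₂ = 3.06 L, P₂ = 842 kPa.
ΔU = 0 (ideal gas, T constant).
W = nRT ln(V₂/V₁) = 1.19×8.314×261×ln(0.133) = -5200 J.
Q = ΔU + W = -5200 J.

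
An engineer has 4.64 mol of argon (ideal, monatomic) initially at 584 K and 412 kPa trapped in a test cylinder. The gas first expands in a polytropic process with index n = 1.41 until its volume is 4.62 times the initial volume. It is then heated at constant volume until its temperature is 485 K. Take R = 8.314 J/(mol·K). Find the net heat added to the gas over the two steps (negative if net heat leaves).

19900 J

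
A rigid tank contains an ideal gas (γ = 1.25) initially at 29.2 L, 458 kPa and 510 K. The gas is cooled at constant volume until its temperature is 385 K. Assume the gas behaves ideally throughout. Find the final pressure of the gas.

346 kPa

Isochoric: V stays 29.2 L; P/T = const ⇒ T₂ = 385 K, P₂ = 346 kPa.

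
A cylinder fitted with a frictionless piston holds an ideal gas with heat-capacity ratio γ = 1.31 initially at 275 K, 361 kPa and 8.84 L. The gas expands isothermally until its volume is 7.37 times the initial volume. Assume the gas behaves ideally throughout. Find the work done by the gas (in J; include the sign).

n = P₁V₁/(RT₁) = 361×8.84/(8.314×275) = 1.40 mol.
Isothermal: T stays 275 K; PV = const ⇒ V₂ = 65.2 L, P₂ = 49.0 kPa.
W = nRT ln(V₂/V₁) = 1.40×8.314×275×ln(7.37) = 6370 J.

6370 J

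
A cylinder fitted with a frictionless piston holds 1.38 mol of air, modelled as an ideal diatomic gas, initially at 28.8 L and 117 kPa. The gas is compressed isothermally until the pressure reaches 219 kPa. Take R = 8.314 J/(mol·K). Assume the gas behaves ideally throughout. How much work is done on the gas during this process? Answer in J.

2110 J

T₁ = P₁V₁/(nR) = 117×28.8/(1.38×8.314) = 294 K.
Isothermal: T stays 294 K; PV = const ⇒ V₂ = 15.4 L, P₂ = 219 kPa.
W = nRT ln(V₂/V₁) = 1.38×8.314×294×ln(0.534) = -2110 J.
Work done on the gas = −W_by = 2110 J.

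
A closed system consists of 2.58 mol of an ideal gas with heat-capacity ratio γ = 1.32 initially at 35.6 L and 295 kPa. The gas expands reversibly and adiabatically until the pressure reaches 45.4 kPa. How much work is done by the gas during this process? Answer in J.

12000 J

T₁ = P₁V₁/(nR) = 295×35.6/(2.58×8.314) = 490 K.
Adiabatic: T₂/T₁ = (P₂/P₁)^((γ−1)/γ) ⇒ T₂ = 490×(0.154)^0.242 = 311 K; V₂ = 147 L.
ΔU = nCvΔT = 2.58×26.0×(311−490) = -12000 J.
Q = 0 for an adiabatic process, so W = −ΔU = 12000 J.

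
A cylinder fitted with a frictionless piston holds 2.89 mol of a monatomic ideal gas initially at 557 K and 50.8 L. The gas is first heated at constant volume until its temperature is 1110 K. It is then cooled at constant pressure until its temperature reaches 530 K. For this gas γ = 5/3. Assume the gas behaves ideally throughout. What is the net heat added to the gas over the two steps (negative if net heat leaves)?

-14900 J

P₁ = nRT₁/V₁ = 2.89×8.314×557/50.8 = 263 kPa.
Step 1 — Isochoric: V stays 50.8 L; P/T = const ⇒ T₂ = 1110 K, P₂ = 525 kPa.
W = 0 (no volume change).
ΔU = nCvΔT = 2.89×12.5×(1110−557) = 19900 J.
Q = ΔU = 19900 J.
State after step 1: P = 525 kPa, V = 50.8 L, T = 1110 K.
Step 2 — Isobaric: P stays 525 kPa; V/T = const ⇒ T₂ = 530 K, V₂ = 24.3 L.
W = PΔV = 525×(24.3−50.8) kPa·L = -13900 J.
ΔU = nCvΔT = 2.89×12.5×(530−1110) = -20900 J.
Q = ΔU + W = nCpΔT = -34800 J.
Net over both steps: W = -13900 J, Q = -14900 J, ΔU = -973 J.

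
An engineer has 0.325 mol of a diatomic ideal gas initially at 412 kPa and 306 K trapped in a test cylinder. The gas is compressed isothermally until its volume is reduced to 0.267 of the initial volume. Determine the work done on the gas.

1090 J

V₁ = nRT₁/P₁ = 0.325×8.314×306/412 = 2.01 L.
Isothermal: T stays 306 K; PV = const ⇒ V₂ = 0.536 L, P₂ = 1540 kPa.
W = nRT ln(V₂/V₁) = 0.325×8.314×306×ln(0.267) = -1090 J.
Work done on the gas = −W_by = 1090 J.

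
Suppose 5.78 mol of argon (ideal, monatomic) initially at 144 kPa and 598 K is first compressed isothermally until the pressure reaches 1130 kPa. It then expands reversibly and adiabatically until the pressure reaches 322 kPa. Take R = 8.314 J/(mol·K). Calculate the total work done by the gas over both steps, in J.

-42200 J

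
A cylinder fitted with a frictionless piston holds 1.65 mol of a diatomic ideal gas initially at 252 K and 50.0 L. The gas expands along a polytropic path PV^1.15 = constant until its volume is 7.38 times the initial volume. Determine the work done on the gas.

P₁ = nRT₁/V₁ = 1.65×8.314×252/50.0 = 69.1 kPa.
Polytropic n=1.15: T₂ = T₁(V₁/V₂)^(n−1) = 252×(0.136)^0.15 = 187 K; P₂ = P₁(V₁/V₂)^n = 6.94 kPa.
W = (P₁V₁−P₂V₂)/(n−1) = (69.1×50.0−6.94×369)/0.15 = 5970 J.
Work done on the gas = −W_by = -5970 J.

-5970 J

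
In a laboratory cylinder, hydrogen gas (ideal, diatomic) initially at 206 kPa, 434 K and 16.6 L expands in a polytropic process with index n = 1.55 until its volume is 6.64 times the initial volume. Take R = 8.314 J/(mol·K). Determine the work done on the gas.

-4020 J

n = P₁V₁/(RT₁) = 206×16.6/(8.314×434) = 0.948 mol.
Polytropic n=1.55: T₂ = T₁(V₁/V₂)^(n−1) = 434×(0.151)^0.55 = 153 K; P₂ = P₁(V₁/V₂)^n = 11.0 kPa.
W = (P₁V₁−P₂V₂)/(n−1) = (206×16.6−11.0×110)/0.55 = 4020 J.
Work done on the gas = −W_by = -4020 J.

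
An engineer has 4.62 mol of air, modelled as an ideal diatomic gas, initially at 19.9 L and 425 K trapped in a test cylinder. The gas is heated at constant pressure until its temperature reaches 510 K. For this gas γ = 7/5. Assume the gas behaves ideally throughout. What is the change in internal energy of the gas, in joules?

8160 J

P₁ = nRT₁/V₁ = 4.62×8.314×425/19.9 = 820 kPa.
Isobaric: P stays 820 kPa; V/T = const ⇒ T₂ = 510 K, V₂ = 23.9 L.
For an ideal gas ΔU = nCvΔT with Cv = (5/2)R = 20.8 J/(mol·K).
ΔU = 4.62×20.8×(510−425) = 8160 J.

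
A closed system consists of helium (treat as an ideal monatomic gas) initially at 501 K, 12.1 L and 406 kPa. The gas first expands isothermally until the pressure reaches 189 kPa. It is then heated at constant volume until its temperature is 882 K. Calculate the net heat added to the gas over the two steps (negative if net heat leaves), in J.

9360 J

n = P₁V₁/(RT₁) = 406×12.1/(8.314×501) = 1.18 mol.
Step 1 — Isothermal: T stays 501 K; PV = const ⇒ V₂ = 26.0 L, P₂ = 189 kPa.
ΔU = 0 (ideal gas, T constant).
W = nRT ln(V₂/V₁) = 1.18×8.314×501×ln(2.15) = 3760 J.
Q = ΔU + W = 3760 J.
State after step 1: P = 189 kPa, V = 26.0 L, T = 501 K.
Step 2 — Isochoric: V stays 26.0 L; P/T = const ⇒ T₂ = 882 K, P₂ = 333 kPa.
W = 0 (no volume change).
ΔU = nCvΔT = 1.18×12.5×(882−501) = 5600 J.
Q = ΔU = 5600 J.
Net over both steps: W = 3760 J, Q = 9360 J, ΔU = 5600 J.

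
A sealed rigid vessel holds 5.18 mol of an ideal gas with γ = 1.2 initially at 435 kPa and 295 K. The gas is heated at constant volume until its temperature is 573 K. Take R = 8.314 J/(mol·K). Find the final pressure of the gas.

845 kPa

V₁ = nRT₁/P₁ = 5.18×8.314×295/435 = 29.2 L.
Isochoric: V stays 29.2 L; P/T = const ⇒ T₂ = 573 K, P₂ = 845 kPa.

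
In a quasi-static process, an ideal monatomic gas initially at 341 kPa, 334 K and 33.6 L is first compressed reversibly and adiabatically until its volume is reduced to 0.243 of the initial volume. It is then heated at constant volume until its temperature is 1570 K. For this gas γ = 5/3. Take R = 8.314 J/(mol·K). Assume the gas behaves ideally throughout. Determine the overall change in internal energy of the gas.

n = P₁V₁/(RT₁) = 341×33.6/(8.314×334) = 4.13 mol.
Step 1 — Adiabatic: TV^(γ−1) = const ⇒ T₂ = 334×(4.12)^0.667 = 858 K; PV^γ = const ⇒ P₂ = 3600 kPa.
ΔU = nCvΔT = 4.13×12.5×(858−334) = 26900 J.
Q = 0 for an adiabatic process, so W = −ΔU = -26900 J.
State after step 1: P = 3600 kPa, V = 8.16 L, T = 858 K.
Step 2 — Isochoric: V stays 8.16 L; P/T = const ⇒ T₂ = 1570 K, P₂ = 6600 kPa.
W = 0 (no volume change).
ΔU = nCvΔT = 4.13×12.5×(1570−858) = 36700 J.
Q = ΔU = 36700 J.
Net over both steps: W = -26900 J, Q = 36700 J, ΔU = 63600 J.

63600 J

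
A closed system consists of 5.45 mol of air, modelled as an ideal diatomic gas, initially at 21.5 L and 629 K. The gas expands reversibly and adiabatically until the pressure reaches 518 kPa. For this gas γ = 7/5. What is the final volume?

42.1 L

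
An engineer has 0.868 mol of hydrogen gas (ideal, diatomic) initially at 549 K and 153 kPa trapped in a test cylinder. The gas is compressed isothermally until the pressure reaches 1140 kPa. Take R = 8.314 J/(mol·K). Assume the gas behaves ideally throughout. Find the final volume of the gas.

3.48 L

V₁ = nRT₁/P₁ = 0.868×8.314×549/153 = 25.9 L.
Isothermal: T stays 549 K; PV = const ⇒ V₂ = 3.48 L, P₂ = 1140 kPa.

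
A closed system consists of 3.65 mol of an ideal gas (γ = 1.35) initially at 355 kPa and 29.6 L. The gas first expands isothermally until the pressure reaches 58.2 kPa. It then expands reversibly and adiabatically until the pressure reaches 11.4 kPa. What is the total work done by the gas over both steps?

29300 J

T₁ = P₁V₁/(nR) = 355×29.6/(3.65×8.314) = 346 K.
Step 1 — Isothermal: T stays 346 K; PV = const ⇒ V₂ = 181 L, P₂ = 58.2 kPa.
ΔU = 0 (ideal gas, T constant).
W = nRT ln(V₂/V₁) = 3.65×8.314×346×ln(6.10) = 19000 J.
Q = ΔU + W = 19000 J.
State after step 1: P = 58.2 kPa, V = 181 L, T = 346 K.
Step 2 — Adiabatic: T₂/T₁ = (P₂/P₁)^((γ−1)/γ) ⇒ T₂ = 346×(0.196)^0.259 = 227 K; V₂ = 604 L.
ΔU = nCvΔT = 3.65×23.8×(227−346) = -10300 J.
Q = 0 for an adiabatic process, so W = −ΔU = 10300 J.
Net over both steps: W = 29300 J, Q = 19000 J, ΔU = -10300 J.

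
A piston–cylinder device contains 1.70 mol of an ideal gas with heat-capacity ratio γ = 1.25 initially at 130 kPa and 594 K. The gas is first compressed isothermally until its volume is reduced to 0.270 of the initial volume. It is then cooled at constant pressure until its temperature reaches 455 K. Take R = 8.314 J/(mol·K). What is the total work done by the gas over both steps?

V₁ = nRT₁/P₁ = 1.70×8.314×594/130 = 64.6 L.
Step 1 — Isothermal: T stays 594 K; PV = const ⇒ V₂ = 17.4 L, P₂ = 481 kPa.
ΔU = 0 (ideal gas, T constant).
W = nRT ln(V₂/V₁) = 1.70×8.314×594×ln(0.270) = -11000 J.
Q = ΔU + W = -11000 J.
State after step 1: P = 481 kPa, V = 17.4 L, T = 594 K.
Step 2 — Isobaric: P stays 481 kPa; V/T = const ⇒ T₂ = 455 K, V₂ = 13.4 L.
W = PΔV = 481×(13.4−17.4) kPa·L = -1960 J.
ΔU = nCvΔT = 1.70×33.3×(455−594) = -7860 J.
Q = ΔU + W = nCpΔT = -9820 J.
Net over both steps: W = -13000 J, Q = -20800 J, ΔU = -7860 J.

-13000 J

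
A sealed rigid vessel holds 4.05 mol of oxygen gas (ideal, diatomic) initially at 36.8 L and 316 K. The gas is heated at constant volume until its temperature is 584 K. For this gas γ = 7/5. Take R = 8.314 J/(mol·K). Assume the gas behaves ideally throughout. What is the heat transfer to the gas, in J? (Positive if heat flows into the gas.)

22600 J

P₁ = nRT₁/V₁ = 4.05×8.314×316/36.8 = 289 kPa.
Isochoric: V stays 36.8 L; P/T = const ⇒ T₂ = 584 K, P₂ = 534 kPa.
W = 0 (no volume change).
ΔU = nCvΔT = 4.05×20.8×(584−316) = 22600 J.
Q = ΔU = 22600 J.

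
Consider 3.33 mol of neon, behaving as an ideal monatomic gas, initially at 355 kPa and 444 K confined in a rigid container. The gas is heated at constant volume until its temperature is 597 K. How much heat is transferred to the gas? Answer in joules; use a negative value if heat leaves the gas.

6350 J

V₁ = nRT₁/P₁ = 3.33×8.314×444/355 = 34.6 L.
Isochoric: V stays 34.6 L; P/T = const ⇒ T₂ = 597 K, P₂ = 477 kPa.
W = 0 (no volume change).
ΔU = nCvΔT = 3.33×12.5×(597−444) = 6350 J.
Q = ΔU = 6350 J.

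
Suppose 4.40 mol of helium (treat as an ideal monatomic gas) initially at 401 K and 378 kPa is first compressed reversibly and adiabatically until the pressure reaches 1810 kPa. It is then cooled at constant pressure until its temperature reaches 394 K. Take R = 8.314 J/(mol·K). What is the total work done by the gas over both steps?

-32200 J

V₁ = nRT₁/P₁ = 4.40×8.314×401/378 = 38.8 L.
Step 1 — Adiabatic: T₂/T₁ = (P₂/P₁)^((γ−1)/γ) ⇒ T₂ = 401×(4.79)^0.400 = 750 K; V₂ = 15.2 L.
ΔU = nCvΔT = 4.40×12.5×(750−401) = 19200 J.
Q = 0 for an adiabatic process, so W = −ΔU = -19200 J.
State after step 1: P = 1810 kPa, V = 15.2 L, T = 750 K.
Step 2 — Isobaric: P stays 1810 kPa; V/T = const ⇒ T₂ = 394 K, V₂ = 7.96 L.
W = PΔV = 1810×(7.96−15.2) kPa·L = -13000 J.
ΔU = nCvΔT = 4.40×12.5×(394−750) = -19500 J.
Q = ΔU + W = nCpΔT = -32600 J.
Net over both steps: W = -32200 J, Q = -32600 J, ΔU = -384 J.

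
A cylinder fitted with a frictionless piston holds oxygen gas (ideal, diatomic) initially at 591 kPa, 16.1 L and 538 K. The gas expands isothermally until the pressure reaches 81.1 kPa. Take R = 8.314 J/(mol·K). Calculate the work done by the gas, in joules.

n = P₁V₁/(RT₁) = 591×16.1/(8.314×538) = 2.13 mol.
Isothermal: T stays 538 K; PV = const ⇒ V₂ = 117 L, P₂ = 81.1 kPa.
W = nRT ln(V₂/V₁) = 2.13×8.314×538×ln(7.29) = 18900 J.

18900 J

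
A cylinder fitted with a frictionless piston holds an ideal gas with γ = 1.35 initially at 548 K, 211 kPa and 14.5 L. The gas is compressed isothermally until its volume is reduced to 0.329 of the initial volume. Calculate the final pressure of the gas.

641 kPa

Isothermal: T stays 548 K; PV = const ⇒ V₂ = 4.77 L, P₂ = 641 kPa.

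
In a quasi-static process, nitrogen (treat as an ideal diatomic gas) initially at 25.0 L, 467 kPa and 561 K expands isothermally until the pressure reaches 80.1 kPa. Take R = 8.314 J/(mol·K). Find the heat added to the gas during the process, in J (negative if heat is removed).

n = P₁V₁/(RT₁) = 467×25.0/(8.314×561) = 2.50 mol.
Isothermal: T stays 561 K; PV = const ⇒ V₂ = 146 L, P₂ = 80.1 kPa.
ΔU = 0 (ideal gas, T constant).
W = nRT ln(V₂/V₁) = 2.50×8.314×561×ln(5.83) = 20600 J.
Q = ΔU + W = 20600 J.

20600 J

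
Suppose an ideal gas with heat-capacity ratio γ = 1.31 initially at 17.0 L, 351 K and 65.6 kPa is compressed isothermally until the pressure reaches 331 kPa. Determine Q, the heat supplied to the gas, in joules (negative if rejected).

n = P₁V₁/(RT₁) = 65.6×17.0/(8.314×351) = 0.382 mol.
Isothermal: T stays 351 K; PV = const ⇒ V₂ = 3.37 L, P₂ = 331 kPa.
ΔU = 0 (ideal gas, T constant).
W = nRT ln(V₂/V₁) = 0.382×8.314×351×ln(0.198) = -1800 J.
Q = ΔU + W = -1800 J.

-1800 J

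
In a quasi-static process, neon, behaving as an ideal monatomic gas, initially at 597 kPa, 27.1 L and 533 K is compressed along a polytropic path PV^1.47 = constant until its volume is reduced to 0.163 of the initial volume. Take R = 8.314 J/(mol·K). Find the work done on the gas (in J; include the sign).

n = P₁V₁/(RT₁) = 597×27.1/(8.314×533) = 3.65 mol.
Polytropic n=1.47: T₂ = T₁(V₁/V₂)^(n−1) = 533×(6.13)^0.47 = 1250 K; P₂ = P₁(V₁/V₂)^n = 8590 kPa.
W = (P₁V₁−P₂V₂)/(n−1) = (597×27.1−8590×4.42)/0.47 = -46300 J.
Work done on the gas = −W_by = 46300 J.

46300 J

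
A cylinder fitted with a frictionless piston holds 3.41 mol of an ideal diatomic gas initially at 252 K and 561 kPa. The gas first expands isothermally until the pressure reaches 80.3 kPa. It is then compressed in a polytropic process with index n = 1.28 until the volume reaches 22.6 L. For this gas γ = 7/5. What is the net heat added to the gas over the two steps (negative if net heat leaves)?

10300 J

V₁ = nRT₁/P₁ = 3.41×8.314×252/561 = 12.7 L.
Step 1 — Isothermal: T stays 252 K; PV = const ⇒ V₂ = 89.0 L, P₂ = 80.3 kPa.
ΔU = 0 (ideal gas, T constant).
W = nRT ln(V₂/V₁) = 3.41×8.314×252×ln(6.99) = 13900 J.
Q = ΔU + W = 13900 J.
State after step 1: P = 80.3 kPa, V = 89.0 L, T = 252 K.
Step 2 — Polytropic n=1.28: T₂ = T₁(V₁/V₂)^(n−1) = 252×(3.94)^0.28 = 370 K; P₂ = P₁(V₁/V₂)^n = 464 kPa.
W = (P₁V₁−P₂V₂)/(n−1) = (80.3×89.0−464×22.6)/0.28 = -11900 J.
ΔU = nCvΔT = 3.41×20.8×(370−252) = 8350 J.
Q = ΔU + W = -3580 J.
Net over both steps: W = 1950 J, Q = 10300 J, ΔU = 8350 J.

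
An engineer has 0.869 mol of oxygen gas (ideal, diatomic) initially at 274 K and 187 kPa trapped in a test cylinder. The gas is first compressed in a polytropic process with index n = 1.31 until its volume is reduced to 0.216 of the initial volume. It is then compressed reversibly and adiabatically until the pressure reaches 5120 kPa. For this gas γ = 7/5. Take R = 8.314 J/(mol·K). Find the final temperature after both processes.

V₁ = nRT₁/P₁ = 0.869×8.314×274/187 = 10.6 L.
Step 1 — Polytropic n=1.31: T₂ = T₁(V₁/V₂)^(n−1) = 274×(4.63)^0.31 = 441 K; P₂ = P₁(V₁/V₂)^n = 1390 kPa.
W = (P₁V₁−P₂V₂)/(n−1) = (187×10.6−1390×2.29)/0.31 = -3880 J.
ΔU = nCvΔT = 0.869×20.8×(441−274) = 3010 J.
Q = ΔU + W = -874 J.
State after step 1: P = 1390 kPa, V = 2.29 L, T = 441 K.
Step 2 — Adiabatic: T₂/T₁ = (P₂/P₁)^((γ−1)/γ) ⇒ T₂ = 441×(3.68)^0.286 = 639 K; V₂ = 0.902 L.
ΔU = nCvΔT = 0.869×20.8×(639−441) = 3590 J.
Q = 0 for an adiabatic process, so W = −ΔU = -3590 J.
Net over both steps: W = -7470 J, Q = -874 J, ΔU = 6600 J.

639 K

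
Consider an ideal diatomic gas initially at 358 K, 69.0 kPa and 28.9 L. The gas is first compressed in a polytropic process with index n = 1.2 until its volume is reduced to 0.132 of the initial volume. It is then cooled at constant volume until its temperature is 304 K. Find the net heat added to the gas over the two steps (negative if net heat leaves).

n = P₁V₁/(RT₁) = 69.0×28.9/(8.314×358) = 0.670 mol.
Step 1 — Polytropic n=1.2: T₂ = T₁(V₁/V₂)^(n−1) = 358×(7.58)^0.20 = 537 K; P₂ = P₁(V₁/V₂)^n = 784 kPa.
W = (P₁V₁−P₂V₂)/(n−1) = (69.0×28.9−784×3.81)/0.20 = -4980 J.
ΔU = nCvΔT = 0.670×20.8×(537−358) = 2490 J.
Q = ΔU + W = -2490 J.
State after step 1: P = 784 kPa, V = 3.81 L, T = 537 K.
Step 2 — Isochoric: V stays 3.81 L; P/T = const ⇒ T₂ = 304 K, P₂ = 444 kPa.
W = 0 (no volume change).
ΔU = nCvΔT = 0.670×20.8×(304−537) = -3240 J.
Q = ΔU = -3240 J.
Net over both steps: W = -4980 J, Q = -5730 J, ΔU = -752 J.

-5730 J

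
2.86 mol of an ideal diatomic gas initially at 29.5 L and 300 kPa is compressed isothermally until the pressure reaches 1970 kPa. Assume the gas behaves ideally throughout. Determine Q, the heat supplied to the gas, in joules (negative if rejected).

T₁ = P₁V₁/(nR) = 300×29.5/(2.86×8.314) = 372 K.
Isothermal: T stays 372 K; PV = const ⇒ V₂ = 4.49 L, P₂ = 1970 kPa.
ΔU = 0 (ideal gas, T constant).
W = nRT ln(V₂/V₁) = 2.86×8.314×372×ln(0.152) = -16700 J.
Q = ΔU + W = -16700 J.

-16700 J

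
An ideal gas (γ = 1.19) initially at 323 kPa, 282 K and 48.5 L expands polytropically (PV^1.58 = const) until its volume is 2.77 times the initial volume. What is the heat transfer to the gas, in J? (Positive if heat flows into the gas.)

-24700 J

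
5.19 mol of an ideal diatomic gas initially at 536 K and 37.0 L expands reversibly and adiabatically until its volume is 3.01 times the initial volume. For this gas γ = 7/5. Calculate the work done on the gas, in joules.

-20600 J

P₁ = nRT₁/V₁ = 5.19×8.314×536/37.0 = 625 kPa.
Adiabatic: TV^(γ−1) = const ⇒ T₂ = 536×(0.332)^0.400 = 345 K; PV^γ = const ⇒ P₂ = 134 kPa.
ΔU = nCvΔT = 5.19×20.8×(345−536) = -20600 J.
Q = 0 for an adiabatic process, so W = −ΔU = 20600 J.
Work done on the gas = −W_by = -20600 J.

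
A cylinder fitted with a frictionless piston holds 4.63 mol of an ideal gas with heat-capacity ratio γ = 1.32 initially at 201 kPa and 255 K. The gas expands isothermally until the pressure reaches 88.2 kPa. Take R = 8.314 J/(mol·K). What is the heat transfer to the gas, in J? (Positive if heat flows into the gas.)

8090 J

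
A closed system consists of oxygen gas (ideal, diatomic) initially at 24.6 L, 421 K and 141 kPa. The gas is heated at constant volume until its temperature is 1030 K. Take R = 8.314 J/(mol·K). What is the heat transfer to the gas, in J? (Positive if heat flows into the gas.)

12500 J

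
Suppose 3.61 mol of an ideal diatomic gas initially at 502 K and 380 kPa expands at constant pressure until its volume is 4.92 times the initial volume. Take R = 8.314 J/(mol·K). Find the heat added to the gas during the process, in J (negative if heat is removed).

V₁ = nRT₁/P₁ = 3.61×8.314×502/380 = 39.6 L.
Isobaric: P stays 380 kPa; V/T = const ⇒ T₂ = 2470 K, V₂ = 195 L.
W = PΔV = 380×(195−39.6) kPa·L = 59100 J.
ΔU = nCvΔT = 3.61×20.8×(2470−502) = 148000 J.
Q = ΔU + W = nCpΔT = 207000 J.

207000 J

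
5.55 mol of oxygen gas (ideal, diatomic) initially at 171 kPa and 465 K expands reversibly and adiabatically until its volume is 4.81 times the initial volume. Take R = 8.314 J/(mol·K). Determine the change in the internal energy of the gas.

-25000 J

V₁ = nRT₁/P₁ = 5.55×8.314×465/171 = 125 L.
Adiabatic: TV^(γ−1) = const ⇒ T₂ = 465×(0.208)^0.400 = 248 K; PV^γ = const ⇒ P₂ = 19.0 kPa.
For an ideal gas ΔU = nCvΔT with Cv = (5/2)R = 20.8 J/(mol·K).
ΔU = 5.55×20.8×(248−465) = -25000 J.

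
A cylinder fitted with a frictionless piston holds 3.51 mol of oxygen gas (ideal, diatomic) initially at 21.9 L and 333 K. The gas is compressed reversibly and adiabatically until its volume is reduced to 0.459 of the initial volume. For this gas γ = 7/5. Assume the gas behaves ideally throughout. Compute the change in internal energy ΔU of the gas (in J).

P₁ = nRT₁/V₁ = 3.51×8.314×333/21.9 = 444 kPa.
Adiabatic: TV^(γ−1) = const ⇒ T₂ = 333×(2.18)^0.400 = 455 K; PV^γ = const ⇒ P₂ = 1320 kPa.
For an ideal gas ΔU = nCvΔT with Cv = (5/2)R = 20.8 J/(mol·K).
ΔU = 3.51×20.8×(455−333) = 8880 J.

8880 J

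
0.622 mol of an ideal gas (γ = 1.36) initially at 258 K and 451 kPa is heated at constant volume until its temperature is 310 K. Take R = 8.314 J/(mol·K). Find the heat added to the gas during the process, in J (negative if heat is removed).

747 J

V₁ = nRT₁/P₁ = 0.622×8.314×258/451 = 2.96 L.
Isochoric: V stays 2.96 L; P/T = const ⇒ T₂ = 310 K, P₂ = 542 kPa.
W = 0 (no volume change).
ΔU = nCvΔT = 0.622×23.1×(310−258) = 747 J.
Q = ΔU = 747 J.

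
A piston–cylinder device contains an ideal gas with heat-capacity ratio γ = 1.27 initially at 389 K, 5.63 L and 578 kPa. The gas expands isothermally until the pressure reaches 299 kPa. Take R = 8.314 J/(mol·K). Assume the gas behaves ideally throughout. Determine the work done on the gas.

-2140 J

n = P₁V₁/(RT₁) = 578×5.63/(8.314×389) = 1.01 mol.
Isothermal: T stays 389 K; PV = const ⇒ V₂ = 10.9 L, P₂ = 299 kPa.
W = nRT ln(V₂/V₁) = 1.01×8.314×389×ln(1.93) = 2140 J.
Work done on the gas = −W_by = -2140 J.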